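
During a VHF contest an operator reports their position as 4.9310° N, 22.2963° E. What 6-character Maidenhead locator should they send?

KJ14dw

Add 180° to longitude and 90° to latitude: 202.2963, 94.9310.
Field: lon ⌊202.2963/20⌋ = 10 → K; lat ⌊94.9310/10⌋ = 9 → J.
Square: lon ⌊2.2963/2⌋ = 1; lat ⌊4.9310/1⌋ = 4.
Subsquare: lon ⌊0.2963/0.0833333⌋ = 3 → d; lat ⌊0.9310/0.0416667⌋ = 22 → w.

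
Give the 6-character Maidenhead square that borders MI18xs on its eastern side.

Longitude subsquare x = 23; +1 → 24, wraps to 0 = a, carry into square.
Longitude square 1; +1 → 2.
The latitude characters are unchanged.

MI28as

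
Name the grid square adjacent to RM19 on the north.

Latitude square 9; +1 → 10, wraps to 0, carry into field.
Latitude field M = 12; +1 → 13 = N.
The longitude characters are unchanged.

RN10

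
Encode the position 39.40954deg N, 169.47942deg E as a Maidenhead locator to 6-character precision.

RM49rj

Add 180° to longitude and 90° to latitude: 349.4794, 129.4095.
Field (20°×10°, letters A–R): 349.4794/20 → 17 → R, 129.4095/10 → 12 → M; chars RM.
Square (2°×1°, digits 0–9): 9.4794/2 → 4, 9.4095/1 → 9; chars 49.
Subsquare (5′×2.5′, letters a–x): 1.4794/0.0833333 → 17 → r, 0.4095/0.0416667 → 9 → j; chars rj.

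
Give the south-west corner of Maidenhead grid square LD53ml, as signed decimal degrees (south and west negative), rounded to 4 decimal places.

-56.5417, 51.0000

Field L=11, D=3: +11·20° lon, +3·10° lat → SW at lon 40°, lat -60°.
Square 5, 3: +5·2° lon, +3·1° lat → SW at lon 50°, lat -57°.
Subsquare m=12, l=11: +12·0.0833333° lon, +11·0.0416667° lat → SW at lon 51°, lat -56.5417°.
latitude -56.5417, longitude 51.0000.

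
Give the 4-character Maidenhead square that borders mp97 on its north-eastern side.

Longitude square 9; +1 → 10, wraps to 0, carry into field.
Longitude field M = 12; +1 → 13 = N.
Latitude square 7; +1 → 8.

NP08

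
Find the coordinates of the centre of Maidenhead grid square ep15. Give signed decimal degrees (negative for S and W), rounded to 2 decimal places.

65.50, -97.00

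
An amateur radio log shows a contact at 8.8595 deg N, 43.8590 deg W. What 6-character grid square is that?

GJ88bu

Offset from 180°W / 90°S: lon 136.1410°, lat 98.8595°.
Field: lon ⌊136.1410/20⌋ = 6 → G; lat ⌊98.8595/10⌋ = 9 → J.
Square: lon ⌊16.1410/2⌋ = 8; lat ⌊8.8595/1⌋ = 8.
Subsquare: lon ⌊0.1410/0.0833333⌋ = 1 → b; lat ⌊0.8595/0.0416667⌋ = 20 → u.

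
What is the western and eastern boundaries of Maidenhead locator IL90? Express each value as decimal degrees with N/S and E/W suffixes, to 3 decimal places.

Field I=8, L=11: +8·20° lon, +11·10° lat → SW at lon -20°, lat 20°.
Square 9, 0: +9·2° lon, +0·1° lat → SW at lon -2°, lat 20°.
Cell spans 2° lon × 1° lat.
west 2.000° W, east 0.000° E.

2.000° W, 0.000° E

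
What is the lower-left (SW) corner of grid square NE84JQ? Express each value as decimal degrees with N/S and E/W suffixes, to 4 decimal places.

45.3333° S, 96.7500° E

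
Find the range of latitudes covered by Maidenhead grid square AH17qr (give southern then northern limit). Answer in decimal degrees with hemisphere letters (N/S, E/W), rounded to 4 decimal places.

Field A=0, H=7: +0·20° lon, +7·10° lat → SW at lon -180°, lat -20°.
Square 1, 7: +1·2° lon, +7·1° lat → SW at lon -178°, lat -13°.
Subsquare q=16, r=17: +16·0.0833333° lon, +17·0.0416667° lat → SW at lon -176.667°, lat -12.2917°.
Cell spans 0.0833333° lon × 0.0416667° lat.
south 12.2917° S, north 12.2500° S.

12.2917° S, 12.2500° S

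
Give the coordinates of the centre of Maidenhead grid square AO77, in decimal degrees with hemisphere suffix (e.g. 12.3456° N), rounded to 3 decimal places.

57.500° N, 165.000° W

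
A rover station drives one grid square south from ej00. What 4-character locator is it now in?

EI09

Latitude square 0; −1 → -1, wraps to 9, carry into field.
Latitude field J = 9; −1 → 8 = I.
The longitude characters are unchanged.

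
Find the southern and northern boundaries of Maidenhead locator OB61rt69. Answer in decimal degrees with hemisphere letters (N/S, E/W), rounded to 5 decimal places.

78.17083° S, 78.16667° S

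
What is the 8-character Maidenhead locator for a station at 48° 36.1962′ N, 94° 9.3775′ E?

Add 180° to longitude and 90° to latitude: 274.15629, 138.60327.
Field: lon ⌊274.15629/20⌋ = 13 → N; lat ⌊138.60327/10⌋ = 13 → N.
Square: lon ⌊14.15629/2⌋ = 7; lat ⌊8.60327/1⌋ = 8.
Subsquare: lon ⌊0.15629/0.0833333⌋ = 1 → b; lat ⌊0.60327/0.0416667⌋ = 14 → o.
Extended square: lon ⌊0.07296/0.00833333⌋ = 8; lat ⌊0.01994/0.00416667⌋ = 4.

NN78bo84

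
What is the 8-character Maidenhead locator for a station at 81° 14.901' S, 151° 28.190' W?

BA48gs30

Shift to the Maidenhead origin (180°W, 90°S): lon 28.53017, lat 8.75165.
Field: 28.53017/20 → 1 → B, 8.75165/10 → 0 → A; chars BA.
Square: 8.53017/2 → 4, 8.75165/1 → 8; chars 48.
Subsquare: 0.53017/0.0833333 → 6 → g, 0.75165/0.0416667 → 18 → s; chars gs.
Extended square: 0.03017/0.00833333 → 3, 0.00165/0.00416667 → 0; chars 30.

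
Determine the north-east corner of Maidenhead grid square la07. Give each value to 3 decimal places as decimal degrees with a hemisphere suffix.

Field L=11, A=0: +11·20° lon, +0·10° lat → SW at lon 40°, lat -90°.
Square 0, 7: +0·2° lon, +7·1° lat → SW at lon 40°, lat -83°.
Cell spans 2° lon × 1° lat. NE corner is SW corner plus one full cell.
latitude 82.000° S, longitude 42.000° E.

82.000° S, 42.000° E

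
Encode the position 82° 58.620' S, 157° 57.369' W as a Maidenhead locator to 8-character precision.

BA17aa55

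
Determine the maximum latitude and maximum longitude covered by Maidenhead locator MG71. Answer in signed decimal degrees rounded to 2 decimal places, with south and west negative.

Field M=12, G=6: +12·20° lon, +6·10° lat → SW at lon 60°, lat -30°.
Square 7, 1: +7·2° lon, +1·1° lat → SW at lon 74°, lat -29°.
Cell spans 2° lon × 1° lat. NE corner is SW corner plus one full cell.
latitude -28.00, longitude 76.00.

-28.00, 76.00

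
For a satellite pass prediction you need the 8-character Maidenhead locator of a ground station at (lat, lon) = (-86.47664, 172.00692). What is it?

RA63am05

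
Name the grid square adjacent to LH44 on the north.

Latitude square 4; +1 → 5.
The longitude characters are unchanged.

LH45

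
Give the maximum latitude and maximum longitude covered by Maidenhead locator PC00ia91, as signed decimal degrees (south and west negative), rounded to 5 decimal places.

-69.99167, 120.75000

Field P=15, C=2: +15·20° lon, +2·10° lat → SW at lon 120°, lat -70°.
Square 0, 0: +0·2° lon, +0·1° lat → SW at lon 120°, lat -70°.
Subsquare i=8, a=0: +8·0.0833333° lon, +0·0.0416667° lat → SW at lon 120.667°, lat -70°.
Extended square 9, 1: +9·0.00833333° lon, +1·0.00416667° lat → SW at lon 120.742°, lat -69.9958°.
Cell spans 0.00833333° lon × 0.00416667° lat. NE corner is SW corner plus one full cell.
latitude -69.99167, longitude 120.75000.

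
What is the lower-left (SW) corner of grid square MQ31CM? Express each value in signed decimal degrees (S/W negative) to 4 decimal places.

71.5000, 66.1667

Field M=12, Q=16: +12·20° lon, +16·10° lat → SW at lon 60°, lat 70°.
Square 3, 1: +3·2° lon, +1·1° lat → SW at lon 66°, lat 71°.
Subsquare c=2, m=12: +2·0.0833333° lon, +12·0.0416667° lat → SW at lon 66.1667°, lat 71.5°.
latitude 71.5000, longitude 66.1667.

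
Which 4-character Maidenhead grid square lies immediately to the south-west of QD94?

QD83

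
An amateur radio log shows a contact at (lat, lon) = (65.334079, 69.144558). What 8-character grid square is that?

Shift to the Maidenhead origin (180°W, 90°S): lon 249.14456, lat 155.33408.
Field: 249.14456/20 → 12 → M, 155.33408/10 → 15 → P; chars MP.
Square: 9.14456/2 → 4, 5.33408/1 → 5; chars 45.
Subsquare: 1.14456/0.0833333 → 13 → n, 0.33408/0.0416667 → 8 → i; chars ni.
Extended square: 0.06122/0.00833333 → 7, 0.00075/0.00416667 → 0; chars 70.

MP45ni70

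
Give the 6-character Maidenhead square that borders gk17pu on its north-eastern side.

Longitude subsquare p = 15; +1 → 16 = q.
Latitude subsquare u = 20; +1 → 21 = v.

GK17qv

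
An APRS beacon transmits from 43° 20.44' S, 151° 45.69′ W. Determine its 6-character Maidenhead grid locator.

Offset from 180°W / 90°S: lon 28.2385°, lat 46.6593°.
Field: lon ⌊28.2385/20⌋ = 1 → B; lat ⌊46.6593/10⌋ = 4 → E.
Square: lon ⌊8.2385/2⌋ = 4; lat ⌊6.6593/1⌋ = 6.
Subsquare: lon ⌊0.2385/0.0833333⌋ = 2 → c; lat ⌊0.6593/0.0416667⌋ = 15 → p.

BE46cp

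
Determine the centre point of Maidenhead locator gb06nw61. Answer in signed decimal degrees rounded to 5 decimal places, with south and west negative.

-73.07708, -58.86250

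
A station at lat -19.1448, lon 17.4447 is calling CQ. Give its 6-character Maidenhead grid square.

Offset from 180°W / 90°S: lon 197.4447°, lat 70.8552°.
Field: lon ⌊197.4447/20⌋ = 9 → J; lat ⌊70.8552/10⌋ = 7 → H.
Square: lon ⌊17.4447/2⌋ = 8; lat ⌊0.8552/1⌋ = 0.
Subsquare: lon ⌊1.4447/0.0833333⌋ = 17 → r; lat ⌊0.8552/0.0416667⌋ = 20 → u.

JH80ru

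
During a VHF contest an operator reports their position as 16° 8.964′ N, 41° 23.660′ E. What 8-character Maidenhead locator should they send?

LK06qd75

Offset from 180°W / 90°S: lon 221.39433°, lat 106.14940°.
Field (20°×10°, letters A–R): lon ⌊221.39433/20⌋ = 11 → L; lat ⌊106.14940/10⌋ = 10 → K.
Square (2°×1°, digits 0–9): lon ⌊1.39433/2⌋ = 0; lat ⌊6.14940/1⌋ = 6.
Subsquare (5′×2.5′, letters a–x): lon ⌊1.39433/0.0833333⌋ = 16 → q; lat ⌊0.14940/0.0416667⌋ = 3 → d.
Extended square (30″×15″, digits 0–9): lon ⌊0.06100/0.00833333⌋ = 7; lat ⌊0.02440/0.00416667⌋ = 5.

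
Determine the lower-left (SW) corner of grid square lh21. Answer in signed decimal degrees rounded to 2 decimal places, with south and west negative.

Field L=11, H=7: +11·20° lon, +7·10° lat → SW at lon 40°, lat -20°.
Square 2, 1: +2·2° lon, +1·1° lat → SW at lon 44°, lat -19°.
latitude -19.00, longitude 44.00.

-19.00, 44.00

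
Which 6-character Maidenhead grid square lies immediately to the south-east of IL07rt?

Longitude subsquare r = 17; +1 → 18 = s.
Latitude subsquare t = 19; −1 → 18 = s.

IL07ss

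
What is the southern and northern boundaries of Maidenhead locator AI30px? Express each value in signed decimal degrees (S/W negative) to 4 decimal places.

-9.0417, -9.0000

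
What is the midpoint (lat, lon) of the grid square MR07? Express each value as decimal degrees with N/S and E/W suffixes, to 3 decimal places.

Field M=12, R=17: +12·20° lon, +17·10° lat → SW at lon 60°, lat 80°.
Square 0, 7: +0·2° lon, +7·1° lat → SW at lon 60°, lat 87°.
Cell spans 2° lon × 1° lat. Centre is SW corner plus half of each.
latitude 87.500° N, longitude 61.000° E.

87.500° N, 61.000° E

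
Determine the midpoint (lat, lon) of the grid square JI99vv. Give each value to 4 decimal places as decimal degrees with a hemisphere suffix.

0.1042° S, 19.7917° E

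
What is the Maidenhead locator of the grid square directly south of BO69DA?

BO68dx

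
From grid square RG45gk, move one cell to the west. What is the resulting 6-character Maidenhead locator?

RG45fk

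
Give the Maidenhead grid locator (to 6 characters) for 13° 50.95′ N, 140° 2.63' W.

Add 180° to longitude and 90° to latitude: 39.9562, 103.8492.
Field (20°×10°, letters A–R): 39.9562/20 → 1 → B, 103.8492/10 → 10 → K; chars BK.
Square (2°×1°, digits 0–9): 19.9562/2 → 9, 3.8492/1 → 3; chars 93.
Subsquare (5′×2.5′, letters a–x): 1.9562/0.0833333 → 23 → x, 0.8492/0.0416667 → 20 → u; chars xu.

BK93xu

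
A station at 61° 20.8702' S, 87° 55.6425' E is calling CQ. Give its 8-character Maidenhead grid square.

Offset from 180°W / 90°S: lon 267.92737°, lat 28.65216°.
Field: 267.92737/20 → 13 → N, 28.65216/10 → 2 → C; chars NC.
Square: 7.92737/2 → 3, 8.65216/1 → 8; chars 38.
Subsquare: 1.92737/0.0833333 → 23 → x, 0.65216/0.0416667 → 15 → p; chars xp.
Extended square: 0.01071/0.00833333 → 1, 0.02716/0.00416667 → 6; chars 16.

NC38xp16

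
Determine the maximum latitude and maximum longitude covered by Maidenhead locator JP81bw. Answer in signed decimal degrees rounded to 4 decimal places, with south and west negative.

61.9583, 16.1667

Field J=9, P=15: +9·20° lon, +15·10° lat → SW at lon 0°, lat 60°.
Square 8, 1: +8·2° lon, +1·1° lat → SW at lon 16°, lat 61°.
Subsquare b=1, w=22: +1·0.0833333° lon, +22·0.0416667° lat → SW at lon 16.0833°, lat 61.9167°.
Cell spans 0.0833333° lon × 0.0416667° lat. NE corner is SW corner plus one full cell.
latitude 61.9583, longitude 16.1667.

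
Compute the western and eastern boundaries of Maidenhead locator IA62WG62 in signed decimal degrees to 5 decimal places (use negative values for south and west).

Field I=8, A=0: +8·20° lon, +0·10° lat → SW at lon -20°, lat -90°.
Square 6, 2: +6·2° lon, +2·1° lat → SW at lon -8°, lat -88°.
Subsquare w=22, g=6: +22·0.0833333° lon, +6·0.0416667° lat → SW at lon -6.16667°, lat -87.75°.
Extended square 6, 2: +6·0.00833333° lon, +2·0.00416667° lat → SW at lon -6.11667°, lat -87.7417°.
Cell spans 0.00833333° lon × 0.00416667° lat.
west -6.11667, east -6.10833.

-6.11667, -6.10833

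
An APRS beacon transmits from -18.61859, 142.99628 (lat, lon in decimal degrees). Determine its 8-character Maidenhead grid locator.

Shift to the Maidenhead origin (180°W, 90°S): lon 322.99628, lat 71.38141.
Field: lon ⌊322.99628/20⌋ = 16 → Q; lat ⌊71.38141/10⌋ = 7 → H.
Square: lon ⌊2.99628/2⌋ = 1; lat ⌊1.38141/1⌋ = 1.
Subsquare: lon ⌊0.99628/0.0833333⌋ = 11 → l; lat ⌊0.38141/0.0416667⌋ = 9 → j.
Extended square: lon ⌊0.07961/0.00833333⌋ = 9; lat ⌊0.00641/0.00416667⌋ = 1.

QH11lj91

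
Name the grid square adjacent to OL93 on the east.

PL03

Longitude square 9; +1 → 10, wraps to 0, carry into field.
Longitude field O = 14; +1 → 15 = P.
The latitude characters are unchanged.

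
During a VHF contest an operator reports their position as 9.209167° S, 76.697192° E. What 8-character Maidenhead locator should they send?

Add 180° to longitude and 90° to latitude: 256.69719, 80.79083.
Field: 256.69719/20 → 12 → M, 80.79083/10 → 8 → I; chars MI.
Square: 16.69719/2 → 8, 0.79083/1 → 0; chars 80.
Subsquare: 0.69719/0.0833333 → 8 → i, 0.79083/0.0416667 → 18 → s; chars is.
Extended square: 0.03053/0.00833333 → 3, 0.04083/0.00416667 → 9; chars 39.

MI80is39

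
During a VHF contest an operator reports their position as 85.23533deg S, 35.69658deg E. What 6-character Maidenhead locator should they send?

KA74us

Shift to the Maidenhead origin (180°W, 90°S): lon 215.6966, lat 4.7647.
Field: lon ⌊215.6966/20⌋ = 10 → K; lat ⌊4.7647/10⌋ = 0 → A.
Square: lon ⌊15.6966/2⌋ = 7; lat ⌊4.7647/1⌋ = 4.
Subsquare: lon ⌊1.6966/0.0833333⌋ = 20 → u; lat ⌊0.7647/0.0416667⌋ = 18 → s.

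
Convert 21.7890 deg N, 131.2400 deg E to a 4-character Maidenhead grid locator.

Shift to the Maidenhead origin (180°W, 90°S): lon 311.24, lat 111.79.
Field: 311.24/20 → 15 → P, 111.79/10 → 11 → L; chars PL.
Square: 11.24/2 → 5, 1.79/1 → 1; chars 51.

PL51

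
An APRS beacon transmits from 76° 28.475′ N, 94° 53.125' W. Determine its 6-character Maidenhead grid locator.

Offset from 180°W / 90°S: lon 85.1146°, lat 166.4746°.
Field: lon ⌊85.1146/20⌋ = 4 → E; lat ⌊166.4746/10⌋ = 16 → Q.
Square: lon ⌊5.1146/2⌋ = 2; lat ⌊6.4746/1⌋ = 6.
Subsquare: lon ⌊1.1146/0.0833333⌋ = 13 → n; lat ⌊0.4746/0.0416667⌋ = 11 → l.

EQ26nl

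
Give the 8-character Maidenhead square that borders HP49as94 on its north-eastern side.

Longitude extended square 9; +1 → 10, wraps to 0, carry into subsquare.
Longitude subsquare a = 0; +1 → 1 = b.
Latitude extended square 4; +1 → 5.

HP49bs05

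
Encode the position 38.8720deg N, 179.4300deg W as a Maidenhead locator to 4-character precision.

AM08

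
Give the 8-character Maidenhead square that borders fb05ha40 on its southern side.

FB04hx49

Latitude extended square 0; −1 → -1, wraps to 9, carry into subsquare.
Latitude subsquare a = 0; −1 → -1, wraps to 23 = x, carry into square.
Latitude square 5; −1 → 4.
The longitude characters are unchanged.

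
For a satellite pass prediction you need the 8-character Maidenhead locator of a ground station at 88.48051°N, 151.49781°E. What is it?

QR58rl95

Add 180° to longitude and 90° to latitude: 331.49781, 178.48051.
Field: lon ⌊331.49781/20⌋ = 16 → Q; lat ⌊178.48051/10⌋ = 17 → R.
Square: lon ⌊11.49781/2⌋ = 5; lat ⌊8.48051/1⌋ = 8.
Subsquare: lon ⌊1.49781/0.0833333⌋ = 17 → r; lat ⌊0.48051/0.0416667⌋ = 11 → l.
Extended square: lon ⌊0.08114/0.00833333⌋ = 9; lat ⌊0.02218/0.00416667⌋ = 5.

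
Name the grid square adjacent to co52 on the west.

CO42

Longitude square 5; −1 → 4.
The latitude characters are unchanged.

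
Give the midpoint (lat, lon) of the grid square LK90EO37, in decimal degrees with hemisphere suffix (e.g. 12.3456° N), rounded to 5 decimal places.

Field L=11, K=10: +11·20° lon, +10·10° lat → SW at lon 40°, lat 10°.
Square 9, 0: +9·2° lon, +0·1° lat → SW at lon 58°, lat 10°.
Subsquare e=4, o=14: +4·0.0833333° lon, +14·0.0416667° lat → SW at lon 58.3333°, lat 10.5833°.
Extended square 3, 7: +3·0.00833333° lon, +7·0.00416667° lat → SW at lon 58.3583°, lat 10.6125°.
Cell spans 0.00833333° lon × 0.00416667° lat. Centre is SW corner plus half of each.
latitude 10.61458° N, longitude 58.36250° E.

10.61458° N, 58.36250° E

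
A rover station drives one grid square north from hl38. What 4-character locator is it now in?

Latitude square 8; +1 → 9.
The longitude characters are unchanged.

HL39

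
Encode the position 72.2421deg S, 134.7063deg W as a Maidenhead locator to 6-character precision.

Offset from 180°W / 90°S: lon 45.2937°, lat 17.7579°.
Field (20°×10°, letters A–R): lon ⌊45.2937/20⌋ = 2 → C; lat ⌊17.7579/10⌋ = 1 → B.
Square (2°×1°, digits 0–9): lon ⌊5.2937/2⌋ = 2; lat ⌊7.7579/1⌋ = 7.
Subsquare (5′×2.5′, letters a–x): lon ⌊1.2937/0.0833333⌋ = 15 → p; lat ⌊0.7579/0.0416667⌋ = 18 → s.

CB27ps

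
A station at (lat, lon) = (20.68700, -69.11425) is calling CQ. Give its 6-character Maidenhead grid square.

FL50kq

Add 180° to longitude and 90° to latitude: 110.8858, 110.6870.
Field: 110.8858/20 → 5 → F, 110.6870/10 → 11 → L; chars FL.
Square: 10.8858/2 → 5, 0.6870/1 → 0; chars 50.
Subsquare: 0.8858/0.0833333 → 10 → k, 0.6870/0.0416667 → 16 → q; chars kq.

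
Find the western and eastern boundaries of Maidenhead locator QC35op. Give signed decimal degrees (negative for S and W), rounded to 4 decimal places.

Field Q=16, C=2: +16·20° lon, +2·10° lat → SW at lon 140°, lat -70°.
Square 3, 5: +3·2° lon, +5·1° lat → SW at lon 146°, lat -65°.
Subsquare o=14, p=15: +14·0.0833333° lon, +15·0.0416667° lat → SW at lon 147.167°, lat -64.375°.
Cell spans 0.0833333° lon × 0.0416667° lat.
west 147.1667, east 147.2500.

147.1667, 147.2500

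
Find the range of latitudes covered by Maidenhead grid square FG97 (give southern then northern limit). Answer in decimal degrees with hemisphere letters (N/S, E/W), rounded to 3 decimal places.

Field F=5, G=6: +5·20° lon, +6·10° lat → SW at lon -80°, lat -30°.
Square 9, 7: +9·2° lon, +7·1° lat → SW at lon -62°, lat -23°.
Cell spans 2° lon × 1° lat.
south 23.000° S, north 22.000° S.

23.000° S, 22.000° S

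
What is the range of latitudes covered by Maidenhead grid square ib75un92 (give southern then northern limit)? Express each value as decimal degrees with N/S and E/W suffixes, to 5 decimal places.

74.45000° S, 74.44583° S

Field I=8, B=1: +8·20° lon, +1·10° lat → SW at lon -20°, lat -80°.
Square 7, 5: +7·2° lon, +5·1° lat → SW at lon -6°, lat -75°.
Subsquare u=20, n=13: +20·0.0833333° lon, +13·0.0416667° lat → SW at lon -4.33333°, lat -74.4583°.
Extended square 9, 2: +9·0.00833333° lon, +2·0.00416667° lat → SW at lon -4.25833°, lat -74.45°.
Cell spans 0.00833333° lon × 0.00416667° lat.
south 74.45000° S, north 74.44583° S.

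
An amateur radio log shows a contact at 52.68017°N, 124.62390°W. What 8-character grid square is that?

CO72qq53

Shift to the Maidenhead origin (180°W, 90°S): lon 55.37610, lat 142.68017.
Field (20°×10°, letters A–R): lon ⌊55.37610/20⌋ = 2 → C; lat ⌊142.68017/10⌋ = 14 → O.
Square (2°×1°, digits 0–9): lon ⌊15.37610/2⌋ = 7; lat ⌊2.68017/1⌋ = 2.
Subsquare (5′×2.5′, letters a–x): lon ⌊1.37610/0.0833333⌋ = 16 → q; lat ⌊0.68017/0.0416667⌋ = 16 → q.
Extended square (30″×15″, digits 0–9): lon ⌊0.04277/0.00833333⌋ = 5; lat ⌊0.01350/0.00416667⌋ = 3.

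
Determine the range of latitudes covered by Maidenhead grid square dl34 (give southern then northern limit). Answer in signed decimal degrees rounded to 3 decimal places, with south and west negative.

Field D=3, L=11: +3·20° lon, +11·10° lat → SW at lon -120°, lat 20°.
Square 3, 4: +3·2° lon, +4·1° lat → SW at lon -114°, lat 24°.
Cell spans 2° lon × 1° lat.
south 24.000, north 25.000.

24.000, 25.000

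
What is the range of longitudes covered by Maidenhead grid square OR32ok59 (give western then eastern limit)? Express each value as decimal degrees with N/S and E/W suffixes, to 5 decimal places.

Field O=14, R=17: +14·20° lon, +17·10° lat → SW at lon 100°, lat 80°.
Square 3, 2: +3·2° lon, +2·1° lat → SW at lon 106°, lat 82°.
Subsquare o=14, k=10: +14·0.0833333° lon, +10·0.0416667° lat → SW at lon 107.167°, lat 82.4167°.
Extended square 5, 9: +5·0.00833333° lon, +9·0.00416667° lat → SW at lon 107.208°, lat 82.4542°.
Cell spans 0.00833333° lon × 0.00416667° lat.
west 107.20833° E, east 107.21667° E.

107.20833° E, 107.21667° E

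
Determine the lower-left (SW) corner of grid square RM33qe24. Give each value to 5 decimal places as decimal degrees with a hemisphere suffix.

Field R=17, M=12: +17·20° lon, +12·10° lat → SW at lon 160°, lat 30°.
Square 3, 3: +3·2° lon, +3·1° lat → SW at lon 166°, lat 33°.
Subsquare q=16, e=4: +16·0.0833333° lon, +4·0.0416667° lat → SW at lon 167.333°, lat 33.1667°.
Extended square 2, 4: +2·0.00833333° lon, +4·0.00416667° lat → SW at lon 167.35°, lat 33.1833°.
latitude 33.18333° N, longitude 167.35000° E.

33.18333° N, 167.35000° E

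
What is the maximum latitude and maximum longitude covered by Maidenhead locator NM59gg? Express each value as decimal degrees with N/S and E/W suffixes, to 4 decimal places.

Field N=13, M=12: +13·20° lon, +12·10° lat → SW at lon 80°, lat 30°.
Square 5, 9: +5·2° lon, +9·1° lat → SW at lon 90°, lat 39°.
Subsquare g=6, g=6: +6·0.0833333° lon, +6·0.0416667° lat → SW at lon 90.5°, lat 39.25°.
Cell spans 0.0833333° lon × 0.0416667° lat. NE corner is SW corner plus one full cell.
latitude 39.2917° N, longitude 90.5833° E.

39.2917° N, 90.5833° E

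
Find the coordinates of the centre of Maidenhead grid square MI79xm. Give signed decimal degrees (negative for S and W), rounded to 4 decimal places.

-0.4792, 75.9583

Field M=12, I=8: +12·20° lon, +8·10° lat → SW at lon 60°, lat -10°.
Square 7, 9: +7·2° lon, +9·1° lat → SW at lon 74°, lat -1°.
Subsquare x=23, m=12: +23·0.0833333° lon, +12·0.0416667° lat → SW at lon 75.9167°, lat -0.5°.
Cell spans 0.0833333° lon × 0.0416667° lat. Centre is SW corner plus half of each.
latitude -0.4792, longitude 75.9583.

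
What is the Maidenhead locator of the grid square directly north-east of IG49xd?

IG59ae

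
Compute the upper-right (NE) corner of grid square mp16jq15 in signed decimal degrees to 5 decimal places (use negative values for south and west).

66.69167, 62.76667

Field M=12, P=15: +12·20° lon, +15·10° lat → SW at lon 60°, lat 60°.
Square 1, 6: +1·2° lon, +6·1° lat → SW at lon 62°, lat 66°.
Subsquare j=9, q=16: +9·0.0833333° lon, +16·0.0416667° lat → SW at lon 62.75°, lat 66.6667°.
Extended square 1, 5: +1·0.00833333° lon, +5·0.00416667° lat → SW at lon 62.7583°, lat 66.6875°.
Cell spans 0.00833333° lon × 0.00416667° lat. NE corner is SW corner plus one full cell.
latitude 66.69167, longitude 62.76667.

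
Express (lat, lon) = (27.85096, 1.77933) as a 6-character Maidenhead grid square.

JL07vu

Shift to the Maidenhead origin (180°W, 90°S): lon 181.7793, lat 117.8510.
Field (20°×10°, letters A–R): lon ⌊181.7793/20⌋ = 9 → J; lat ⌊117.8510/10⌋ = 11 → L.
Square (2°×1°, digits 0–9): lon ⌊1.7793/2⌋ = 0; lat ⌊7.8510/1⌋ = 7.
Subsquare (5′×2.5′, letters a–x): lon ⌊1.7793/0.0833333⌋ = 21 → v; lat ⌊0.8510/0.0416667⌋ = 20 → u.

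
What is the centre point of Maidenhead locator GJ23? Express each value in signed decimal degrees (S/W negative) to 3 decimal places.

Field G=6, J=9: +6·20° lon, +9·10° lat → SW at lon -60°, lat 0°.
Square 2, 3: +2·2° lon, +3·1° lat → SW at lon -56°, lat 3°.
Cell spans 2° lon × 1° lat. Centre is SW corner plus half of each.
latitude 3.500, longitude -55.000.

3.500, -55.000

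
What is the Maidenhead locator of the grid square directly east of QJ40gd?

QJ40hd

Longitude subsquare g = 6; +1 → 7 = h.
The latitude characters are unchanged.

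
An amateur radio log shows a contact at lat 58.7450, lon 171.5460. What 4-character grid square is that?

RO58

Shift to the Maidenhead origin (180°W, 90°S): lon 351.55, lat 148.75.
Field (20°×10°, letters A–R): 351.55/20 → 17 → R, 148.75/10 → 14 → O; chars RO.
Square (2°×1°, digits 0–9): 11.55/2 → 5, 8.75/1 → 8; chars 58.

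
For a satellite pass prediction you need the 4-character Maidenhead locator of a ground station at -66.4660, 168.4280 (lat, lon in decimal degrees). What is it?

RC43

Offset from 180°W / 90°S: lon 348.43°, lat 23.53°.
Field: 348.43/20 → 17 → R, 23.53/10 → 2 → C; chars RC.
Square: 8.43/2 → 4, 3.53/1 → 3; chars 43.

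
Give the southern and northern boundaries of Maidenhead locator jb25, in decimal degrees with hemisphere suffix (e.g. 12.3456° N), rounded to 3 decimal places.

Field J=9, B=1: +9·20° lon, +1·10° lat → SW at lon 0°, lat -80°.
Square 2, 5: +2·2° lon, +5·1° lat → SW at lon 4°, lat -75°.
Cell spans 2° lon × 1° lat.
south 75.000° S, north 74.000° S.

75.000° S, 74.000° S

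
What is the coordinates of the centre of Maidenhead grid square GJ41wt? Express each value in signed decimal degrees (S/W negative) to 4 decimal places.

1.8125, -50.1250

Field G=6, J=9: +6·20° lon, +9·10° lat → SW at lon -60°, lat 0°.
Square 4, 1: +4·2° lon, +1·1° lat → SW at lon -52°, lat 1°.
Subsquare w=22, t=19: +22·0.0833333° lon, +19·0.0416667° lat → SW at lon -50.1667°, lat 1.79167°.
Cell spans 0.0833333° lon × 0.0416667° lat. Centre is SW corner plus half of each.
latitude 1.8125, longitude -50.1250.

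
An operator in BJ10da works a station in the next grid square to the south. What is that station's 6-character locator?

BI19dx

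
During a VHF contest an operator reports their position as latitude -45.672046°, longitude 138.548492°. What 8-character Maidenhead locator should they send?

PE94gh58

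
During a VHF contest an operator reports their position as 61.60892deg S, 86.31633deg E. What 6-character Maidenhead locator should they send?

Add 180° to longitude and 90° to latitude: 266.3163, 28.3911.
Field: 266.3163/20 → 13 → N, 28.3911/10 → 2 → C; chars NC.
Square: 6.3163/2 → 3, 8.3911/1 → 8; chars 38.
Subsquare: 0.3163/0.0833333 → 3 → d, 0.3911/0.0416667 → 9 → j; chars dj.

NC38dj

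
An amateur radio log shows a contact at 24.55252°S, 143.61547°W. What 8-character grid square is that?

BG85ek67

Offset from 180°W / 90°S: lon 36.38453°, lat 65.44748°.
Field: 36.38453/20 → 1 → B, 65.44748/10 → 6 → G; chars BG.
Square: 16.38453/2 → 8, 5.44748/1 → 5; chars 85.
Subsquare: 0.38453/0.0833333 → 4 → e, 0.44748/0.0416667 → 10 → k; chars ek.
Extended square: 0.05120/0.00833333 → 6, 0.03081/0.00416667 → 7; chars 67.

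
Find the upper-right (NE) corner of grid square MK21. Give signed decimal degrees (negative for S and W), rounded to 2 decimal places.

12.00, 66.00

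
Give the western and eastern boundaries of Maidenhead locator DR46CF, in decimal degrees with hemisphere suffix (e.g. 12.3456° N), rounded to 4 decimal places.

Field D=3, R=17: +3·20° lon, +17·10° lat → SW at lon -120°, lat 80°.
Square 4, 6: +4·2° lon, +6·1° lat → SW at lon -112°, lat 86°.
Subsquare c=2, f=5: +2·0.0833333° lon, +5·0.0416667° lat → SW at lon -111.833°, lat 86.2083°.
Cell spans 0.0833333° lon × 0.0416667° lat.
west 111.8333° W, east 111.7500° W.

111.8333° W, 111.7500° W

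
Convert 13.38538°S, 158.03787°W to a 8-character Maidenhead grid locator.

BH06xo57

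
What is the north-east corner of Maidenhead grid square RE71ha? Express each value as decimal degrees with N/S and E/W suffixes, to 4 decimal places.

48.9583° S, 174.6667° E

Field R=17, E=4: +17·20° lon, +4·10° lat → SW at lon 160°, lat -50°.
Square 7, 1: +7·2° lon, +1·1° lat → SW at lon 174°, lat -49°.
Subsquare h=7, a=0: +7·0.0833333° lon, +0·0.0416667° lat → SW at lon 174.583°, lat -49°.
Cell spans 0.0833333° lon × 0.0416667° lat. NE corner is SW corner plus one full cell.
latitude 48.9583° S, longitude 174.6667° E.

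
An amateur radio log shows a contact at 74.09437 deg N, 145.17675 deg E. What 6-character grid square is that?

Shift to the Maidenhead origin (180°W, 90°S): lon 325.1767, lat 164.0944.
Field: 325.1767/20 → 16 → Q, 164.0944/10 → 16 → Q; chars QQ.
Square: 5.1767/2 → 2, 4.0944/1 → 4; chars 24.
Subsquare: 1.1767/0.0833333 → 14 → o, 0.0944/0.0416667 → 2 → c; chars oc.

QQ24oc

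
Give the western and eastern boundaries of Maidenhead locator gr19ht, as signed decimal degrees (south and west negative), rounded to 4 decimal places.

Field G=6, R=17: +6·20° lon, +17·10° lat → SW at lon -60°, lat 80°.
Square 1, 9: +1·2° lon, +9·1° lat → SW at lon -58°, lat 89°.
Subsquare h=7, t=19: +7·0.0833333° lon, +19·0.0416667° lat → SW at lon -57.4167°, lat 89.7917°.
Cell spans 0.0833333° lon × 0.0416667° lat.
west -57.4167, east -57.3333.

-57.4167, -57.3333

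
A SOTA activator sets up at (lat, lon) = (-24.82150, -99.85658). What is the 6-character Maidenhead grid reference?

EG05be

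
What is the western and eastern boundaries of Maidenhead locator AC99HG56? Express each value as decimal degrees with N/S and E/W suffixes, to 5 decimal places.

Field A=0, C=2: +0·20° lon, +2·10° lat → SW at lon -180°, lat -70°.
Square 9, 9: +9·2° lon, +9·1° lat → SW at lon -162°, lat -61°.
Subsquare h=7, g=6: +7·0.0833333° lon, +6·0.0416667° lat → SW at lon -161.417°, lat -60.75°.
Extended square 5, 6: +5·0.00833333° lon, +6·0.00416667° lat → SW at lon -161.375°, lat -60.725°.
Cell spans 0.00833333° lon × 0.00416667° lat.
west 161.37500° W, east 161.36667° W.

161.37500° W, 161.36667° W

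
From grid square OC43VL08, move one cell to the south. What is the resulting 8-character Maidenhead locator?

OC43vl07

Latitude extended square 8; −1 → 7.
The longitude characters are unchanged.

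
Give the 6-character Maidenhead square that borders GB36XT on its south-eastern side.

Longitude subsquare x = 23; +1 → 24, wraps to 0 = a, carry into square.
Longitude square 3; +1 → 4.
Latitude subsquare t = 19; −1 → 18 = s.

GB46as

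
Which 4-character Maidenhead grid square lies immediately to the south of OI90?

OH99

Latitude square 0; −1 → -1, wraps to 9, carry into field.
Latitude field I = 8; −1 → 7 = H.
The longitude characters are unchanged.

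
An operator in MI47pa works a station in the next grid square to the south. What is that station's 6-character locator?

Latitude subsquare a = 0; −1 → -1, wraps to 23 = x, carry into square.
Latitude square 7; −1 → 6.
The longitude characters are unchanged.

MI46px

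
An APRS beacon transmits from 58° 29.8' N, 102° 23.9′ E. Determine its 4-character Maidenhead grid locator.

Offset from 180°W / 90°S: lon 282.40°, lat 148.50°.
Field: lon ⌊282.40/20⌋ = 14 → O; lat ⌊148.50/10⌋ = 14 → O.
Square: lon ⌊2.40/2⌋ = 1; lat ⌊8.50/1⌋ = 8.

OO18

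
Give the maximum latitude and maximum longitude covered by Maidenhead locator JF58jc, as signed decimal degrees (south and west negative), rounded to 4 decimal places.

-31.8750, 10.8333

Field J=9, F=5: +9·20° lon, +5·10° lat → SW at lon 0°, lat -40°.
Square 5, 8: +5·2° lon, +8·1° lat → SW at lon 10°, lat -32°.
Subsquare j=9, c=2: +9·0.0833333° lon, +2·0.0416667° lat → SW at lon 10.75°, lat -31.9167°.
Cell spans 0.0833333° lon × 0.0416667° lat. NE corner is SW corner plus one full cell.
latitude -31.8750, longitude 10.8333.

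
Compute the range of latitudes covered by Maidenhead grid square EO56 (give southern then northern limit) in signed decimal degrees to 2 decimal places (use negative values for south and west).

Field E=4, O=14: +4·20° lon, +14·10° lat → SW at lon -100°, lat 50°.
Square 5, 6: +5·2° lon, +6·1° lat → SW at lon -90°, lat 56°.
Cell spans 2° lon × 1° lat.
south 56.00, north 57.00.

56.00, 57.00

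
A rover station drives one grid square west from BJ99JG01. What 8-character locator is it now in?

BJ99ig91

Longitude extended square 0; −1 → -1, wraps to 9, carry into subsquare.
Longitude subsquare j = 9; −1 → 8 = i.
The latitude characters are unchanged.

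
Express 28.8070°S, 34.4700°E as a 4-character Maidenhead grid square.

Shift to the Maidenhead origin (180°W, 90°S): lon 214.47, lat 61.19.
Field: 214.47/20 → 10 → K, 61.19/10 → 6 → G; chars KG.
Square: 14.47/2 → 7, 1.19/1 → 1; chars 71.

KG71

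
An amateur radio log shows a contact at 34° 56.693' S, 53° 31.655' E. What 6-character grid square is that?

Add 180° to longitude and 90° to latitude: 233.5276, 55.0551.
Field (20°×10°, letters A–R): lon ⌊233.5276/20⌋ = 11 → L; lat ⌊55.0551/10⌋ = 5 → F.
Square (2°×1°, digits 0–9): lon ⌊13.5276/2⌋ = 6; lat ⌊5.0551/1⌋ = 5.
Subsquare (5′×2.5′, letters a–x): lon ⌊1.5276/0.0833333⌋ = 18 → s; lat ⌊0.0551/0.0416667⌋ = 1 → b.

LF65sb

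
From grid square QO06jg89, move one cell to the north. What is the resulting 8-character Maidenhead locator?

Latitude extended square 9; +1 → 10, wraps to 0, carry into subsquare.
Latitude subsquare g = 6; +1 → 7 = h.
The longitude characters are unchanged.

QO06jh80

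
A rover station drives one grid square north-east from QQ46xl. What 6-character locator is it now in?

Longitude subsquare x = 23; +1 → 24, wraps to 0 = a, carry into square.
Longitude square 4; +1 → 5.
Latitude subsquare l = 11; +1 → 12 = m.

QQ56am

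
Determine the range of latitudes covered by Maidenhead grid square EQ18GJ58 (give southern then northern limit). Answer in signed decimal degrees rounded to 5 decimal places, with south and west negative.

78.40833, 78.41250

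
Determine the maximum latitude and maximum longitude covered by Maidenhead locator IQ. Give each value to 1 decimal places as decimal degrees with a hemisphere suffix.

Field I=8, Q=16: +8·20° lon, +16·10° lat → SW at lon -20°, lat 70°.
Cell spans 20° lon × 10° lat. NE corner is SW corner plus one full cell.
latitude 80.0° N, longitude 0.0° E.

80.0° N, 0.0° E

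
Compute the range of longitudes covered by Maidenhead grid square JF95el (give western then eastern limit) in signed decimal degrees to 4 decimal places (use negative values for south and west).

18.3333, 18.4167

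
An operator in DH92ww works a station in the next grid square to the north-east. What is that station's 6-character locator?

Longitude subsquare w = 22; +1 → 23 = x.
Latitude subsquare w = 22; +1 → 23 = x.

DH92xx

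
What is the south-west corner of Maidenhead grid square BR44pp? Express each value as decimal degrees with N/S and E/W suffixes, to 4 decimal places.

84.6250° N, 150.7500° W

Field B=1, R=17: +1·20° lon, +17·10° lat → SW at lon -160°, lat 80°.
Square 4, 4: +4·2° lon, +4·1° lat → SW at lon -152°, lat 84°.
Subsquare p=15, p=15: +15·0.0833333° lon, +15·0.0416667° lat → SW at lon -150.75°, lat 84.625°.
latitude 84.6250° N, longitude 150.7500° W.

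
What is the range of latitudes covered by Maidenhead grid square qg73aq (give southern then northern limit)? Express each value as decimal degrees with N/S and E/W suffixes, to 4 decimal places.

26.3333° S, 26.2917° S

Field Q=16, G=6: +16·20° lon, +6·10° lat → SW at lon 140°, lat -30°.
Square 7, 3: +7·2° lon, +3·1° lat → SW at lon 154°, lat -27°.
Subsquare a=0, q=16: +0·0.0833333° lon, +16·0.0416667° lat → SW at lon 154°, lat -26.3333°.
Cell spans 0.0833333° lon × 0.0416667° lat.
south 26.3333° S, north 26.2917° S.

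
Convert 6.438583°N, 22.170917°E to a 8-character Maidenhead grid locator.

Add 180° to longitude and 90° to latitude: 202.17092, 96.43858.
Field: 202.17092/20 → 10 → K, 96.43858/10 → 9 → J; chars KJ.
Square: 2.17092/2 → 1, 6.43858/1 → 6; chars 16.
Subsquare: 0.17092/0.0833333 → 2 → c, 0.43858/0.0416667 → 10 → k; chars ck.
Extended square: 0.00425/0.00833333 → 0, 0.02192/0.00416667 → 5; chars 05.

KJ16ck05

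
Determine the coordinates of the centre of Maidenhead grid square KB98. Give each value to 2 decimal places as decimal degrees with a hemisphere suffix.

71.50° S, 39.00° E

Field K=10, B=1: +10·20° lon, +1·10° lat → SW at lon 20°, lat -80°.
Square 9, 8: +9·2° lon, +8·1° lat → SW at lon 38°, lat -72°.
Cell spans 2° lon × 1° lat. Centre is SW corner plus half of each.
latitude 71.50° S, longitude 39.00° E.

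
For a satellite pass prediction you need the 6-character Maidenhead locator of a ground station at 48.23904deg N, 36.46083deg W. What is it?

HN18sf

Offset from 180°W / 90°S: lon 143.5392°, lat 138.2390°.
Field: lon ⌊143.5392/20⌋ = 7 → H; lat ⌊138.2390/10⌋ = 13 → N.
Square: lon ⌊3.5392/2⌋ = 1; lat ⌊8.2390/1⌋ = 8.
Subsquare: lon ⌊1.5392/0.0833333⌋ = 18 → s; lat ⌊0.2390/0.0416667⌋ = 5 → f.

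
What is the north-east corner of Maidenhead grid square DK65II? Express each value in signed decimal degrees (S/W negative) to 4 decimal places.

Field D=3, K=10: +3·20° lon, +10·10° lat → SW at lon -120°, lat 10°.
Square 6, 5: +6·2° lon, +5·1° lat → SW at lon -108°, lat 15°.
Subsquare i=8, i=8: +8·0.0833333° lon, +8·0.0416667° lat → SW at lon -107.333°, lat 15.3333°.
Cell spans 0.0833333° lon × 0.0416667° lat. NE corner is SW corner plus one full cell.
latitude 15.3750, longitude -107.2500.

15.3750, -107.2500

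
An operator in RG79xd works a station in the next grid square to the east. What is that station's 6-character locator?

RG89ad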